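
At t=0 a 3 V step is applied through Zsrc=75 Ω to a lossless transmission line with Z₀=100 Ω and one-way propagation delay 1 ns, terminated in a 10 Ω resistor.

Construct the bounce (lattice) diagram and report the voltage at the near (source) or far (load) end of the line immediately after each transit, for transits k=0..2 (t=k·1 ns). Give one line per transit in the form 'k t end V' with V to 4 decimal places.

Γ_L=-0.818182, Γ_S=-0.142857; launch V₁=3·100/175=1.714286
k=0 src: V=1.7143
k=1 load: inc=1.714286, refl=1.714286·-0.818182=-1.4026; V=0.000000+1.714286+-1.402597=0.3117
k=2 src: inc=-1.402597, refl=-1.402597·-0.142857=0.2004; V=1.714286+-1.402597+0.200371=0.5121

0 0 source 1.7143
1 1 load 0.3117
2 2 source 0.5121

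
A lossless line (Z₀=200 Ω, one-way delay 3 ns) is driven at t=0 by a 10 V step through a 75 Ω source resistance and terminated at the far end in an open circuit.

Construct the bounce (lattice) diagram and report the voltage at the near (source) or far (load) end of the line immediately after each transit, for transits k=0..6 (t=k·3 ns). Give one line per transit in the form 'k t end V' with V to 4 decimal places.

Γ_L=1.000000, Γ_S=-0.454545; launch V₁=10·200/275=7.272727
k=0 src: V=7.2727
k=1 load: inc=7.272727, refl=7.272727·1.000000=7.2727; V=0.000000+7.272727+7.272727=14.5455
k=2 src: inc=7.272727, refl=7.272727·-0.454545=-3.3058; V=7.272727+7.272727+-3.305785=11.2397
k=3 load: inc=-3.305785, refl=-3.305785·1.000000=-3.3058; V=14.545455+-3.305785+-3.305785=7.9339
k=4 src: inc=-3.305785, refl=-3.305785·-0.454545=1.5026; V=11.239669+-3.305785+1.502630=9.4365
k=5 load: inc=1.502630, refl=1.502630·1.000000=1.5026; V=7.933884+1.502630+1.502630=10.9391
k=6 src: inc=1.502630, refl=1.502630·-0.454545=-0.6830; V=9.436514+1.502630+-0.683013=10.2561

0 0 source 7.2727
1 3 load 14.5455
2 6 source 11.2397
3 9 load 7.9339
4 12 source 9.4365
5 15 load 10.9391
6 18 source 10.2561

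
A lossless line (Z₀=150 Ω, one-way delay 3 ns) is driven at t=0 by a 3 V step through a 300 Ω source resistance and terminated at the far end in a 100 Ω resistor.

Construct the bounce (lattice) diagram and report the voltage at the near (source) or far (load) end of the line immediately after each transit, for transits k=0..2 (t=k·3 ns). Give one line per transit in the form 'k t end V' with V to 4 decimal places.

0 0 source 1.0000
1 3 load 0.8000
2 6 source 0.7333

Γ_L=-0.200000, Γ_S=0.333333; launch V₁=3·150/450=1.000000
k=0 src: V=1.0000
k=1 load: inc=1.000000, refl=1.000000·-0.200000=-0.2000; V=0.000000+1.000000+-0.200000=0.8000
k=2 src: inc=-0.200000, refl=-0.200000·0.333333=-0.0667; V=1.000000+-0.200000+-0.066667=0.7333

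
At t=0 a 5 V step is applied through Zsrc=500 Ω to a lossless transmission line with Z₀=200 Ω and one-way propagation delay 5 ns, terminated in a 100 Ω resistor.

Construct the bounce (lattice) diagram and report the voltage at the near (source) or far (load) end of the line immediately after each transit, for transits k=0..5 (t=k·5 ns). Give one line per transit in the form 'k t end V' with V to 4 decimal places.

Γ_L=-0.333333, Γ_S=0.428571; launch V₁=5·200/700=1.428571
k=0 src: V=1.4286
k=1 load: inc=1.428571, refl=1.428571·-0.333333=-0.4762; V=0.000000+1.428571+-0.476190=0.9524
k=2 src: inc=-0.476190, refl=-0.476190·0.428571=-0.2041; V=1.428571+-0.476190+-0.204082=0.7483
k=3 load: inc=-0.204082, refl=-0.204082·-0.333333=0.0680; V=0.952381+-0.204082+0.068027=0.8163
k=4 src: inc=0.068027, refl=0.068027·0.428571=0.0292; V=0.748299+0.068027+0.029155=0.8455
k=5 load: inc=0.029155, refl=0.029155·-0.333333=-0.0097; V=0.816327+0.029155+-0.009718=0.8358

0 0 source 1.4286
1 5 load 0.9524
2 10 source 0.7483
3 15 load 0.8163
4 20 source 0.8455
5 25 load 0.8358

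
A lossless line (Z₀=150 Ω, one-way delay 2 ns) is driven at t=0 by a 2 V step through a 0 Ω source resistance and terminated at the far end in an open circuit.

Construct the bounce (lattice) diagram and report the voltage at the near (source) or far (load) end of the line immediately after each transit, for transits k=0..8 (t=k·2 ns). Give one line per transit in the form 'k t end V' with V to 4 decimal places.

Γ_L=1.000000, Γ_S=-1.000000; launch V₁=2·150/150=2.000000
k=0 src: V=2.0000
k=1 load: inc=2.000000, refl=2.000000·1.000000=2.0000; V=0.000000+2.000000+2.000000=4.0000
k=2 src: inc=2.000000, refl=2.000000·-1.000000=-2.0000; V=2.000000+2.000000+-2.000000=2.0000
k=3 load: inc=-2.000000, refl=-2.000000·1.000000=-2.0000; V=4.000000+-2.000000+-2.000000=0.0000
k=4 src: inc=-2.000000, refl=-2.000000·-1.000000=2.0000; V=2.000000+-2.000000+2.000000=2.0000
k=5 load: inc=2.000000, refl=2.000000·1.000000=2.0000; V=0.000000+2.000000+2.000000=4.0000
k=6 src: inc=2.000000, refl=2.000000·-1.000000=-2.0000; V=2.000000+2.000000+-2.000000=2.0000
k=7 load: inc=-2.000000, refl=-2.000000·1.000000=-2.0000; V=4.000000+-2.000000+-2.000000=0.0000
k=8 src: inc=-2.000000, refl=-2.000000·-1.000000=2.0000; V=2.000000+-2.000000+2.000000=2.0000

0 0 source 2.0000
1 2 load 4.0000
2 4 source 2.0000
3 6 load 0.0000
4 8 source 2.0000
5 10 load 4.0000
6 12 source 2.0000
7 14 load 0.0000
8 16 source 2.0000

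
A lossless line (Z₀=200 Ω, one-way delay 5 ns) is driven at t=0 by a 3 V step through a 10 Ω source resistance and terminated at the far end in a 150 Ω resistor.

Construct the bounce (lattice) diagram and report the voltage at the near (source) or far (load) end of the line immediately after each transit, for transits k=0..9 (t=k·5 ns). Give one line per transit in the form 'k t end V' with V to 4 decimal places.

0 0 source 2.8571
1 5 load 2.4490
2 10 source 2.8183
3 15 load 2.7655
4 20 source 2.8132
5 25 load 2.8064
6 30 source 2.8126
7 35 load 2.8117
8 40 source 2.8125
9 45 load 2.8124

Γ_L=-0.142857, Γ_S=-0.904762; launch V₁=3·200/210=2.857143
k=0 src: V=2.8571
k=1 load: inc=2.857143, refl=2.857143·-0.142857=-0.4082; V=0.000000+2.857143+-0.408163=2.4490
k=2 src: inc=-0.408163, refl=-0.408163·-0.904762=0.3693; V=2.857143+-0.408163+0.369291=2.8183
k=3 load: inc=0.369291, refl=0.369291·-0.142857=-0.0528; V=2.448980+0.369291+-0.052756=2.7655
k=4 src: inc=-0.052756, refl=-0.052756·-0.904762=0.0477; V=2.818270+-0.052756+0.047731=2.8132
k=5 load: inc=0.047731, refl=0.047731·-0.142857=-0.0068; V=2.765514+0.047731+-0.006819=2.8064
k=6 src: inc=-0.006819, refl=-0.006819·-0.904762=0.0062; V=2.813246+-0.006819+0.006169=2.8126
k=7 load: inc=0.006169, refl=0.006169·-0.142857=-0.0009; V=2.806427+0.006169+-0.000881=2.8117
k=8 src: inc=-0.000881, refl=-0.000881·-0.904762=0.0008; V=2.812596+-0.000881+0.000797=2.8125
k=9 load: inc=0.000797, refl=0.000797·-0.142857=-0.0001; V=2.811715+0.000797+-0.000114=2.8124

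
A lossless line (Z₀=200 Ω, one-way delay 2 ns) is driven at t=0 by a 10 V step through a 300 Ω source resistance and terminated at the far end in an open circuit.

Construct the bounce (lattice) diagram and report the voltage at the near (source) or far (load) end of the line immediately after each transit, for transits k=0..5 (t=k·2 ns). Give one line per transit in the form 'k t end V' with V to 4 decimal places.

0 0 source 4.0000
1 2 load 8.0000
2 4 source 8.8000
3 6 load 9.6000
4 8 source 9.7600
5 10 load 9.9200

Γ_L=1.000000, Γ_S=0.200000; launch V₁=10·200/500=4.000000
k=0 src: V=4.0000
k=1 load: inc=4.000000, refl=4.000000·1.000000=4.0000; V=0.000000+4.000000+4.000000=8.0000
k=2 src: inc=4.000000, refl=4.000000·0.200000=0.8000; V=4.000000+4.000000+0.800000=8.8000
k=3 load: inc=0.800000, refl=0.800000·1.000000=0.8000; V=8.000000+0.800000+0.800000=9.6000
k=4 src: inc=0.800000, refl=0.800000·0.200000=0.1600; V=8.800000+0.800000+0.160000=9.7600
k=5 load: inc=0.160000, refl=0.160000·1.000000=0.1600; V=9.600000+0.160000+0.160000=9.9200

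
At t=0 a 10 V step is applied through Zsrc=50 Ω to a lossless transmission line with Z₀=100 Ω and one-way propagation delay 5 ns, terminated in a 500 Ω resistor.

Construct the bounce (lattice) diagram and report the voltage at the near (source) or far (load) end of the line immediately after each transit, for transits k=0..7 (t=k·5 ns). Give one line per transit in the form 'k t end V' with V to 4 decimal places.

0 0 source 6.6667
1 5 load 11.1111
2 10 source 9.6296
3 15 load 8.6420
4 20 source 8.9712
5 25 load 9.1907
6 30 source 9.1175
7 35 load 9.0687

Γ_L=0.666667, Γ_S=-0.333333; launch V₁=10·100/150=6.666667
k=0 src: V=6.6667
k=1 load: inc=6.666667, refl=6.666667·0.666667=4.4444; V=0.000000+6.666667+4.444444=11.1111
k=2 src: inc=4.444444, refl=4.444444·-0.333333=-1.4815; V=6.666667+4.444444+-1.481481=9.6296
k=3 load: inc=-1.481481, refl=-1.481481·0.666667=-0.9877; V=11.111111+-1.481481+-0.987654=8.6420
k=4 src: inc=-0.987654, refl=-0.987654·-0.333333=0.3292; V=9.629630+-0.987654+0.329218=8.9712
k=5 load: inc=0.329218, refl=0.329218·0.666667=0.2195; V=8.641975+0.329218+0.219479=9.1907
k=6 src: inc=0.219479, refl=0.219479·-0.333333=-0.0732; V=8.971193+0.219479+-0.073160=9.1175
k=7 load: inc=-0.073160, refl=-0.073160·0.666667=-0.0488; V=9.190672+-0.073160+-0.048773=9.0687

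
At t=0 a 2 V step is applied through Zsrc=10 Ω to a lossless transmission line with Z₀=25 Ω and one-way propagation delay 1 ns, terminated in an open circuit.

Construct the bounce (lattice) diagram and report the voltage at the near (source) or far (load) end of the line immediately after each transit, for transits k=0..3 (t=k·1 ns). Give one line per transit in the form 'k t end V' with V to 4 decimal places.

Γ_L=1.000000, Γ_S=-0.428571; launch V₁=2·25/35=1.428571
k=0 src: V=1.4286
k=1 load: inc=1.428571, refl=1.428571·1.000000=1.4286; V=0.000000+1.428571+1.428571=2.8571
k=2 src: inc=1.428571, refl=1.428571·-0.428571=-0.6122; V=1.428571+1.428571+-0.612245=2.2449
k=3 load: inc=-0.612245, refl=-0.612245·1.000000=-0.6122; V=2.857143+-0.612245+-0.612245=1.6327

0 0 source 1.4286
1 1 load 2.8571
2 2 source 2.2449
3 3 load 1.6327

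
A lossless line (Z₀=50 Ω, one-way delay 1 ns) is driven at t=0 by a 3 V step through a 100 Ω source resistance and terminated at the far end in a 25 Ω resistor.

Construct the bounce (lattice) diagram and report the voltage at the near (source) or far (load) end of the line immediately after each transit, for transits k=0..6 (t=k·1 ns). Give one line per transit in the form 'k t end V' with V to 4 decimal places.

0 0 source 1.0000
1 1 load 0.6667
2 2 source 0.5556
3 3 load 0.5926
4 4 source 0.6049
5 5 load 0.6008
6 6 source 0.5995

Γ_L=-0.333333, Γ_S=0.333333; launch V₁=3·50/150=1.000000
k=0 src: V=1.0000
k=1 load: inc=1.000000, refl=1.000000·-0.333333=-0.3333; V=0.000000+1.000000+-0.333333=0.6667
k=2 src: inc=-0.333333, refl=-0.333333·0.333333=-0.1111; V=1.000000+-0.333333+-0.111111=0.5556
k=3 load: inc=-0.111111, refl=-0.111111·-0.333333=0.0370; V=0.666667+-0.111111+0.037037=0.5926
k=4 src: inc=0.037037, refl=0.037037·0.333333=0.0123; V=0.555556+0.037037+0.012346=0.6049
k=5 load: inc=0.012346, refl=0.012346·-0.333333=-0.0041; V=0.592593+0.012346+-0.004115=0.6008
k=6 src: inc=-0.004115, refl=-0.004115·0.333333=-0.0014; V=0.604938+-0.004115+-0.001372=0.5995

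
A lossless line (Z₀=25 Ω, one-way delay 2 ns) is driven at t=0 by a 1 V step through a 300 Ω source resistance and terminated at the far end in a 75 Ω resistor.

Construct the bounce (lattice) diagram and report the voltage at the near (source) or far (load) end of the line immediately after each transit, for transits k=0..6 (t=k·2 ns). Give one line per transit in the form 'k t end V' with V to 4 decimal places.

Γ_L=0.500000, Γ_S=0.846154; launch V₁=1·25/325=0.076923
k=0 src: V=0.0769
k=1 load: inc=0.076923, refl=0.076923·0.500000=0.0385; V=0.000000+0.076923+0.038462=0.1154
k=2 src: inc=0.038462, refl=0.038462·0.846154=0.0325; V=0.076923+0.038462+0.032544=0.1479
k=3 load: inc=0.032544, refl=0.032544·0.500000=0.0163; V=0.115385+0.032544+0.016272=0.1642
k=4 src: inc=0.016272, refl=0.016272·0.846154=0.0138; V=0.147929+0.016272+0.013769=0.1780
k=5 load: inc=0.013769, refl=0.013769·0.500000=0.0069; V=0.164201+0.013769+0.006884=0.1849
k=6 src: inc=0.006884, refl=0.006884·0.846154=0.0058; V=0.177970+0.006884+0.005825=0.1907

0 0 source 0.0769
1 2 load 0.1154
2 4 source 0.1479
3 6 load 0.1642
4 8 source 0.1780
5 10 load 0.1849
6 12 source 0.1907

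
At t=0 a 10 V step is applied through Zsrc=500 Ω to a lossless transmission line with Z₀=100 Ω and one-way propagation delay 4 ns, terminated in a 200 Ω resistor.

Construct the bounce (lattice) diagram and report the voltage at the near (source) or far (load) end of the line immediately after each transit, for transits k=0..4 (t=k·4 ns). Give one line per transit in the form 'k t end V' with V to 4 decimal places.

0 0 source 1.6667
1 4 load 2.2222
2 8 source 2.5926
3 12 load 2.7160
4 16 source 2.7984

Γ_L=0.333333, Γ_S=0.666667; launch V₁=10·100/600=1.666667
k=0 src: V=1.6667
k=1 load: inc=1.666667, refl=1.666667·0.333333=0.5556; V=0.000000+1.666667+0.555556=2.2222
k=2 src: inc=0.555556, refl=0.555556·0.666667=0.3704; V=1.666667+0.555556+0.370370=2.5926
k=3 load: inc=0.370370, refl=0.370370·0.333333=0.1235; V=2.222222+0.370370+0.123457=2.7160
k=4 src: inc=0.123457, refl=0.123457·0.666667=0.0823; V=2.592593+0.123457+0.082305=2.7984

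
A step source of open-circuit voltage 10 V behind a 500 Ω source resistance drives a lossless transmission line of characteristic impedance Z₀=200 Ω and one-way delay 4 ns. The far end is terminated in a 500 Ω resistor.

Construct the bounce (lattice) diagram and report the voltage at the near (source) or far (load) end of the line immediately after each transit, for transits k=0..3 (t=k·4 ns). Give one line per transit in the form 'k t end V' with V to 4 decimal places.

0 0 source 2.8571
1 4 load 4.0816
2 8 source 4.6064
3 12 load 4.8313

Γ_L=0.428571, Γ_S=0.428571; launch V₁=10·200/700=2.857143
k=0 src: V=2.8571
k=1 load: inc=2.857143, refl=2.857143·0.428571=1.2245; V=0.000000+2.857143+1.224490=4.0816
k=2 src: inc=1.224490, refl=1.224490·0.428571=0.5248; V=2.857143+1.224490+0.524781=4.6064
k=3 load: inc=0.524781, refl=0.524781·0.428571=0.2249; V=4.081633+0.524781+0.224906=4.8313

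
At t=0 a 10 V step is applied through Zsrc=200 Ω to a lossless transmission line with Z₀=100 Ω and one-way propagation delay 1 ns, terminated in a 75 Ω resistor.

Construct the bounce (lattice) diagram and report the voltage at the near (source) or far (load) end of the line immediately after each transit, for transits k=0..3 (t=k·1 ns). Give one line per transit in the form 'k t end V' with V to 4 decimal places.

Γ_L=-0.142857, Γ_S=0.333333; launch V₁=10·100/300=3.333333
k=0 src: V=3.3333
k=1 load: inc=3.333333, refl=3.333333·-0.142857=-0.4762; V=0.000000+3.333333+-0.476190=2.8571
k=2 src: inc=-0.476190, refl=-0.476190·0.333333=-0.1587; V=3.333333+-0.476190+-0.158730=2.6984
k=3 load: inc=-0.158730, refl=-0.158730·-0.142857=0.0227; V=2.857143+-0.158730+0.022676=2.7211

0 0 source 3.3333
1 1 load 2.8571
2 2 source 2.6984
3 3 load 2.7211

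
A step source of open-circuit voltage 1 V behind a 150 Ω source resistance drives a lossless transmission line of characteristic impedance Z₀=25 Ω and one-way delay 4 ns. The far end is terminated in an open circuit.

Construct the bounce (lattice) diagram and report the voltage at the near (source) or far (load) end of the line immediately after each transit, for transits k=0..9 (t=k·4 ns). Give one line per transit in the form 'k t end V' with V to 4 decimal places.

0 0 source 0.1429
1 4 load 0.2857
2 8 source 0.3878
3 12 load 0.4898
4 16 source 0.5627
5 20 load 0.6356
6 24 source 0.6876
7 28 load 0.7397
8 32 source 0.7769
9 36 load 0.8141

Γ_L=1.000000, Γ_S=0.714286; launch V₁=1·25/175=0.142857
k=0 src: V=0.1429
k=1 load: inc=0.142857, refl=0.142857·1.000000=0.1429; V=0.000000+0.142857+0.142857=0.2857
k=2 src: inc=0.142857, refl=0.142857·0.714286=0.1020; V=0.142857+0.142857+0.102041=0.3878
k=3 load: inc=0.102041, refl=0.102041·1.000000=0.1020; V=0.285714+0.102041+0.102041=0.4898
k=4 src: inc=0.102041, refl=0.102041·0.714286=0.0729; V=0.387755+0.102041+0.072886=0.5627
k=5 load: inc=0.072886, refl=0.072886·1.000000=0.0729; V=0.489796+0.072886+0.072886=0.6356
k=6 src: inc=0.072886, refl=0.072886·0.714286=0.0521; V=0.562682+0.072886+0.052062=0.6876
k=7 load: inc=0.052062, refl=0.052062·1.000000=0.0521; V=0.635569+0.052062+0.052062=0.7397
k=8 src: inc=0.052062, refl=0.052062·0.714286=0.0372; V=0.687630+0.052062+0.037187=0.7769
k=9 load: inc=0.037187, refl=0.037187·1.000000=0.0372; V=0.739692+0.037187+0.037187=0.8141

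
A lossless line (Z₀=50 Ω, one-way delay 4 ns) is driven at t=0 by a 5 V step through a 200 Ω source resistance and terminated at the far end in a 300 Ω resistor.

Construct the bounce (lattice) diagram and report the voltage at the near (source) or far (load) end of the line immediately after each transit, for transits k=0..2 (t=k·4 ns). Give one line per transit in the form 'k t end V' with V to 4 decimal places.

0 0 source 1.0000
1 4 load 1.7143
2 8 source 2.1429

Γ_L=0.714286, Γ_S=0.600000; launch V₁=5·50/250=1.000000
k=0 src: V=1.0000
k=1 load: inc=1.000000, refl=1.000000·0.714286=0.7143; V=0.000000+1.000000+0.714286=1.7143
k=2 src: inc=0.714286, refl=0.714286·0.600000=0.4286; V=1.000000+0.714286+0.428571=2.1429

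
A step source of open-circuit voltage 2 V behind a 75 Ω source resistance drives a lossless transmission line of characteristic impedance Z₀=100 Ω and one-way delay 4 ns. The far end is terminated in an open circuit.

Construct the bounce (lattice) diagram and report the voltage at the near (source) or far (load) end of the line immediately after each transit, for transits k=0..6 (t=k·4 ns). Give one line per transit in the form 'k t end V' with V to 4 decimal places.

0 0 source 1.1429
1 4 load 2.2857
2 8 source 2.1224
3 12 load 1.9592
4 16 source 1.9825
5 20 load 2.0058
6 24 source 2.0025

Γ_L=1.000000, Γ_S=-0.142857; launch V₁=2·100/175=1.142857
k=0 src: V=1.1429
k=1 load: inc=1.142857, refl=1.142857·1.000000=1.1429; V=0.000000+1.142857+1.142857=2.2857
k=2 src: inc=1.142857, refl=1.142857·-0.142857=-0.1633; V=1.142857+1.142857+-0.163265=2.1224
k=3 load: inc=-0.163265, refl=-0.163265·1.000000=-0.1633; V=2.285714+-0.163265+-0.163265=1.9592
k=4 src: inc=-0.163265, refl=-0.163265·-0.142857=0.0233; V=2.122449+-0.163265+0.023324=1.9825
k=5 load: inc=0.023324, refl=0.023324·1.000000=0.0233; V=1.959184+0.023324+0.023324=2.0058
k=6 src: inc=0.023324, refl=0.023324·-0.142857=-0.0033; V=1.982507+0.023324+-0.003332=2.0025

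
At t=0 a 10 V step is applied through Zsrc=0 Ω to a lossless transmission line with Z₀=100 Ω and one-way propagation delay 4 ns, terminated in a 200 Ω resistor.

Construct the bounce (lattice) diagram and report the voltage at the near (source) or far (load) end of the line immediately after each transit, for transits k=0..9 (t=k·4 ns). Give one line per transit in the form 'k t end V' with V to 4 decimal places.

Γ_L=0.333333, Γ_S=-1.000000; launch V₁=10·100/100=10.000000
k=0 src: V=10.0000
k=1 load: inc=10.000000, refl=10.000000·0.333333=3.3333; V=0.000000+10.000000+3.333333=13.3333
k=2 src: inc=3.333333, refl=3.333333·-1.000000=-3.3333; V=10.000000+3.333333+-3.333333=10.0000
k=3 load: inc=-3.333333, refl=-3.333333·0.333333=-1.1111; V=13.333333+-3.333333+-1.111111=8.8889
k=4 src: inc=-1.111111, refl=-1.111111·-1.000000=1.1111; V=10.000000+-1.111111+1.111111=10.0000
k=5 load: inc=1.111111, refl=1.111111·0.333333=0.3704; V=8.888889+1.111111+0.370370=10.3704
k=6 src: inc=0.370370, refl=0.370370·-1.000000=-0.3704; V=10.000000+0.370370+-0.370370=10.0000
k=7 load: inc=-0.370370, refl=-0.370370·0.333333=-0.1235; V=10.370370+-0.370370+-0.123457=9.8765
k=8 src: inc=-0.123457, refl=-0.123457·-1.000000=0.1235; V=10.000000+-0.123457+0.123457=10.0000
k=9 load: inc=0.123457, refl=0.123457·0.333333=0.0412; V=9.876543+0.123457+0.041152=10.0412

0 0 source 10.0000
1 4 load 13.3333
2 8 source 10.0000
3 12 load 8.8889
4 16 source 10.0000
5 20 load 10.3704
6 24 source 10.0000
7 28 load 9.8765
8 32 source 10.0000
9 36 load 10.0412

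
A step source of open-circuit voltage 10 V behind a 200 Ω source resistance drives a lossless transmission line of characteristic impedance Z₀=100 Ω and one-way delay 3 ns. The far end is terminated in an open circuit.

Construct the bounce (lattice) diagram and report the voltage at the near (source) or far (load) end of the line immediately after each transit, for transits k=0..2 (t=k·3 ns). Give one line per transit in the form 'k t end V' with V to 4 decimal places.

0 0 source 3.3333
1 3 load 6.6667
2 6 source 7.7778

Γ_L=1.000000, Γ_S=0.333333; launch V₁=10·100/300=3.333333
k=0 src: V=3.3333
k=1 load: inc=3.333333, refl=3.333333·1.000000=3.3333; V=0.000000+3.333333+3.333333=6.6667
k=2 src: inc=3.333333, refl=3.333333·0.333333=1.1111; V=3.333333+3.333333+1.111111=7.7778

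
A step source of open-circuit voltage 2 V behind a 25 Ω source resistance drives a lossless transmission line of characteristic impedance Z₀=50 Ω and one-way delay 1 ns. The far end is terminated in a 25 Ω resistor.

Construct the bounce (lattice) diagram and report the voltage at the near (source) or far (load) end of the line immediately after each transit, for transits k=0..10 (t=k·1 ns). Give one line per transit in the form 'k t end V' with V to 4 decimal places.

Γ_L=-0.333333, Γ_S=-0.333333; launch V₁=2·50/75=1.333333
k=0 src: V=1.3333
k=1 load: inc=1.333333, refl=1.333333·-0.333333=-0.4444; V=0.000000+1.333333+-0.444444=0.8889
k=2 src: inc=-0.444444, refl=-0.444444·-0.333333=0.1481; V=1.333333+-0.444444+0.148148=1.0370
k=3 load: inc=0.148148, refl=0.148148·-0.333333=-0.0494; V=0.888889+0.148148+-0.049383=0.9877
k=4 src: inc=-0.049383, refl=-0.049383·-0.333333=0.0165; V=1.037037+-0.049383+0.016461=1.0041
k=5 load: inc=0.016461, refl=0.016461·-0.333333=-0.0055; V=0.987654+0.016461+-0.005487=0.9986
k=6 src: inc=-0.005487, refl=-0.005487·-0.333333=0.0018; V=1.004115+-0.005487+0.001829=1.0005
k=7 load: inc=0.001829, refl=0.001829·-0.333333=-0.0006; V=0.998628+0.001829+-0.000610=0.9998
k=8 src: inc=-0.000610, refl=-0.000610·-0.333333=0.0002; V=1.000457+-0.000610+0.000203=1.0001
k=9 load: inc=0.000203, refl=0.000203·-0.333333=-0.0001; V=0.999848+0.000203+-0.000068=1.0000
k=10 src: inc=-0.000068, refl=-0.000068·-0.333333=0.0000; V=1.000051+-0.000068+0.000023=1.0000

0 0 source 1.3333
1 1 load 0.8889
2 2 source 1.0370
3 3 load 0.9877
4 4 source 1.0041
5 5 load 0.9986
6 6 source 1.0005
7 7 load 0.9998
8 8 source 1.0001
9 9 load 1.0000
10 10 source 1.0000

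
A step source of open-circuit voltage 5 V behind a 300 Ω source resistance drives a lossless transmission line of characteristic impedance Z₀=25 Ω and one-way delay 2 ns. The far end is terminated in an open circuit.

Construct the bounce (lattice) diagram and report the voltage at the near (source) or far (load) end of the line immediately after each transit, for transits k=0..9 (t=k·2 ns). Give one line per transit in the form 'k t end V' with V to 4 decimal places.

0 0 source 0.3846
1 2 load 0.7692
2 4 source 1.0947
3 6 load 1.4201
4 8 source 1.6955
5 10 load 1.9709
6 12 source 2.2039
7 14 load 2.4369
8 16 source 2.6341
9 18 load 2.8312

Γ_L=1.000000, Γ_S=0.846154; launch V₁=5·25/325=0.384615
k=0 src: V=0.3846
k=1 load: inc=0.384615, refl=0.384615·1.000000=0.3846; V=0.000000+0.384615+0.384615=0.7692
k=2 src: inc=0.384615, refl=0.384615·0.846154=0.3254; V=0.384615+0.384615+0.325444=1.0947
k=3 load: inc=0.325444, refl=0.325444·1.000000=0.3254; V=0.769231+0.325444+0.325444=1.4201
k=4 src: inc=0.325444, refl=0.325444·0.846154=0.2754; V=1.094675+0.325444+0.275376=1.6955
k=5 load: inc=0.275376, refl=0.275376·1.000000=0.2754; V=1.420118+0.275376+0.275376=1.9709
k=6 src: inc=0.275376, refl=0.275376·0.846154=0.2330; V=1.695494+0.275376+0.233010=2.2039
k=7 load: inc=0.233010, refl=0.233010·1.000000=0.2330; V=1.970869+0.233010+0.233010=2.4369
k=8 src: inc=0.233010, refl=0.233010·0.846154=0.1972; V=2.203879+0.233010+0.197162=2.6341
k=9 load: inc=0.197162, refl=0.197162·1.000000=0.1972; V=2.436889+0.197162+0.197162=2.8312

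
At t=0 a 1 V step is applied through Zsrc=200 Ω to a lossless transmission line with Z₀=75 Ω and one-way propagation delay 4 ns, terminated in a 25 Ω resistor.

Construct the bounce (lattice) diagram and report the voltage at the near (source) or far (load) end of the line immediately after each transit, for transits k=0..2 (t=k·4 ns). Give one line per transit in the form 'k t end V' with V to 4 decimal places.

0 0 source 0.2727
1 4 load 0.1364
2 8 source 0.0744

Γ_L=-0.500000, Γ_S=0.454545; launch V₁=1·75/275=0.272727
k=0 src: V=0.2727
k=1 load: inc=0.272727, refl=0.272727·-0.500000=-0.1364; V=0.000000+0.272727+-0.136364=0.1364
k=2 src: inc=-0.136364, refl=-0.136364·0.454545=-0.0620; V=0.272727+-0.136364+-0.061983=0.0744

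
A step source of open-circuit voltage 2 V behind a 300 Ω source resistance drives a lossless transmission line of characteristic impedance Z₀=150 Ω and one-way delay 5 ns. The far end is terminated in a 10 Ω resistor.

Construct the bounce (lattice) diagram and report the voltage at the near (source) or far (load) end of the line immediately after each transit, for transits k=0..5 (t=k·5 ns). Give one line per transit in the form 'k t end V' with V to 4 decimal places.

Γ_L=-0.875000, Γ_S=0.333333; launch V₁=2·150/450=0.666667
k=0 src: V=0.6667
k=1 load: inc=0.666667, refl=0.666667·-0.875000=-0.5833; V=0.000000+0.666667+-0.583333=0.0833
k=2 src: inc=-0.583333, refl=-0.583333·0.333333=-0.1944; V=0.666667+-0.583333+-0.194444=-0.1111
k=3 load: inc=-0.194444, refl=-0.194444·-0.875000=0.1701; V=0.083333+-0.194444+0.170139=0.0590
k=4 src: inc=0.170139, refl=0.170139·0.333333=0.0567; V=-0.111111+0.170139+0.056713=0.1157
k=5 load: inc=0.056713, refl=0.056713·-0.875000=-0.0496; V=0.059028+0.056713+-0.049624=0.0661

0 0 source 0.6667
1 5 load 0.0833
2 10 source -0.1111
3 15 load 0.0590
4 20 source 0.1157
5 25 load 0.0661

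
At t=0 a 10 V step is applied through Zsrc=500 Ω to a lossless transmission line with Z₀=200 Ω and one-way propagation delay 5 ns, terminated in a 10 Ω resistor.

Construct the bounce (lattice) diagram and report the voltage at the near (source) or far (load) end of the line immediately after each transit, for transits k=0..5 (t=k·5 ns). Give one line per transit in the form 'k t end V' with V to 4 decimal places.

0 0 source 2.8571
1 5 load 0.2721
2 10 source -0.8358
3 15 load 0.1666
4 20 source 0.5962
5 25 load 0.2075

Γ_L=-0.904762, Γ_S=0.428571; launch V₁=10·200/700=2.857143
k=0 src: V=2.8571
k=1 load: inc=2.857143, refl=2.857143·-0.904762=-2.5850; V=0.000000+2.857143+-2.585034=0.2721
k=2 src: inc=-2.585034, refl=-2.585034·0.428571=-1.1079; V=2.857143+-2.585034+-1.107872=-0.8358
k=3 load: inc=-1.107872, refl=-1.107872·-0.904762=1.0024; V=0.272109+-1.107872+1.002360=0.1666
k=4 src: inc=1.002360, refl=1.002360·0.428571=0.4296; V=-0.835763+1.002360+0.429583=0.5962
k=5 load: inc=0.429583, refl=0.429583·-0.904762=-0.3887; V=0.166597+0.429583+-0.388670=0.2075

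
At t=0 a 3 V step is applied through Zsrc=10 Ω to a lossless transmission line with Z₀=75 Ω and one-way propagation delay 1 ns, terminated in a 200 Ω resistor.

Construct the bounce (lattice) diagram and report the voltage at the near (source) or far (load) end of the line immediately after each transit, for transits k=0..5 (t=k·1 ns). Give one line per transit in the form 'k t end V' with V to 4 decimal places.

Γ_L=0.454545, Γ_S=-0.764706; launch V₁=3·75/85=2.647059
k=0 src: V=2.6471
k=1 load: inc=2.647059, refl=2.647059·0.454545=1.2032; V=0.000000+2.647059+1.203209=3.8503
k=2 src: inc=1.203209, refl=1.203209·-0.764706=-0.9201; V=2.647059+1.203209+-0.920101=2.9302
k=3 load: inc=-0.920101, refl=-0.920101·0.454545=-0.4182; V=3.850267+-0.920101+-0.418228=2.5119
k=4 src: inc=-0.418228, refl=-0.418228·-0.764706=0.3198; V=2.930167+-0.418228+0.319821=2.8318
k=5 load: inc=0.319821, refl=0.319821·0.454545=0.1454; V=2.511939+0.319821+0.145373=2.9771

0 0 source 2.6471
1 1 load 3.8503
2 2 source 2.9302
3 3 load 2.5119
4 4 source 2.8318
5 5 load 2.9771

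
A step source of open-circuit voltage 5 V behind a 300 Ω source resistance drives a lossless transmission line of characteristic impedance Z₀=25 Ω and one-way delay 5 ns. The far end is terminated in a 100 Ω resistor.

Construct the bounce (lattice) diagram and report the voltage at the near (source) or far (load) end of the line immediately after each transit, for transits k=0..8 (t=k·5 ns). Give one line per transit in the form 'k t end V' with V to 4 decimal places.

0 0 source 0.3846
1 5 load 0.6154
2 10 source 0.8107
3 15 load 0.9278
4 20 source 1.0269
5 25 load 1.0864
6 30 source 1.1368
7 35 load 1.1670
8 40 source 1.1925

Γ_L=0.600000, Γ_S=0.846154; launch V₁=5·25/325=0.384615
k=0 src: V=0.3846
k=1 load: inc=0.384615, refl=0.384615·0.600000=0.2308; V=0.000000+0.384615+0.230769=0.6154
k=2 src: inc=0.230769, refl=0.230769·0.846154=0.1953; V=0.384615+0.230769+0.195266=0.8107
k=3 load: inc=0.195266, refl=0.195266·0.600000=0.1172; V=0.615385+0.195266+0.117160=0.9278
k=4 src: inc=0.117160, refl=0.117160·0.846154=0.0991; V=0.810651+0.117160+0.099135=1.0269
k=5 load: inc=0.099135, refl=0.099135·0.600000=0.0595; V=0.927811+0.099135+0.059481=1.0864
k=6 src: inc=0.059481, refl=0.059481·0.846154=0.0503; V=1.026946+0.059481+0.050330=1.1368
k=7 load: inc=0.050330, refl=0.050330·0.600000=0.0302; V=1.086427+0.050330+0.030198=1.1670
k=8 src: inc=0.030198, refl=0.030198·0.846154=0.0256; V=1.136757+0.030198+0.025552=1.1925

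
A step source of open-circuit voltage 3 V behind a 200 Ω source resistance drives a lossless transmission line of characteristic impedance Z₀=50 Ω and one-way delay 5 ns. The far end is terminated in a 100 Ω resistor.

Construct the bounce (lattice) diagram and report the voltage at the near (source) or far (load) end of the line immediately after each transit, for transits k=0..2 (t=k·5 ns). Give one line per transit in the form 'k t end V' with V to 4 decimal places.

0 0 source 0.6000
1 5 load 0.8000
2 10 source 0.9200

Γ_L=0.333333, Γ_S=0.600000; launch V₁=3·50/250=0.600000
k=0 src: V=0.6000
k=1 load: inc=0.600000, refl=0.600000·0.333333=0.2000; V=0.000000+0.600000+0.200000=0.8000
k=2 src: inc=0.200000, refl=0.200000·0.600000=0.1200; V=0.600000+0.200000+0.120000=0.9200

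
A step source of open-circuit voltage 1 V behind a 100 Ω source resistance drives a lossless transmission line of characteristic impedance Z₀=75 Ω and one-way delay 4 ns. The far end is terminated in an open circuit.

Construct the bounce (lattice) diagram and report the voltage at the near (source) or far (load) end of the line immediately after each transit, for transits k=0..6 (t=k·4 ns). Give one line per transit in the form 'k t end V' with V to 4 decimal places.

0 0 source 0.4286
1 4 load 0.8571
2 8 source 0.9184
3 12 load 0.9796
4 16 source 0.9883
5 20 load 0.9971
6 24 source 0.9983

Γ_L=1.000000, Γ_S=0.142857; launch V₁=1·75/175=0.428571
k=0 src: V=0.4286
k=1 load: inc=0.428571, refl=0.428571·1.000000=0.4286; V=0.000000+0.428571+0.428571=0.8571
k=2 src: inc=0.428571, refl=0.428571·0.142857=0.0612; V=0.428571+0.428571+0.061224=0.9184
k=3 load: inc=0.061224, refl=0.061224·1.000000=0.0612; V=0.857143+0.061224+0.061224=0.9796
k=4 src: inc=0.061224, refl=0.061224·0.142857=0.0087; V=0.918367+0.061224+0.008746=0.9883
k=5 load: inc=0.008746, refl=0.008746·1.000000=0.0087; V=0.979592+0.008746+0.008746=0.9971
k=6 src: inc=0.008746, refl=0.008746·0.142857=0.0012; V=0.988338+0.008746+0.001249=0.9983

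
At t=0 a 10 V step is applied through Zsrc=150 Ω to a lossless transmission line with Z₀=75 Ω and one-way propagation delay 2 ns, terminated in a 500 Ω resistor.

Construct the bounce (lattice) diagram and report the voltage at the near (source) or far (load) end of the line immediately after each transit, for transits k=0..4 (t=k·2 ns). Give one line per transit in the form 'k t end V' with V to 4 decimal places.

0 0 source 3.3333
1 2 load 5.7971
2 4 source 6.6184
3 6 load 7.2254
4 8 source 7.4277

Γ_L=0.739130, Γ_S=0.333333; launch V₁=10·75/225=3.333333
k=0 src: V=3.3333
k=1 load: inc=3.333333, refl=3.333333·0.739130=2.4638; V=0.000000+3.333333+2.463768=5.7971
k=2 src: inc=2.463768, refl=2.463768·0.333333=0.8213; V=3.333333+2.463768+0.821256=6.6184
k=3 load: inc=0.821256, refl=0.821256·0.739130=0.6070; V=5.797101+0.821256+0.607015=7.2254
k=4 src: inc=0.607015, refl=0.607015·0.333333=0.2023; V=6.618357+0.607015+0.202338=7.4277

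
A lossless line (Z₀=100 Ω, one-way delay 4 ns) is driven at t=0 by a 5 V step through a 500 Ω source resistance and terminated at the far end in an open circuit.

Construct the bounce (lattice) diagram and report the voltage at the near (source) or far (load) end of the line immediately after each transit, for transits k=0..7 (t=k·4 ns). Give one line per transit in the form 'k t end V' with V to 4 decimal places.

0 0 source 0.8333
1 4 load 1.6667
2 8 source 2.2222
3 12 load 2.7778
4 16 source 3.1481
5 20 load 3.5185
6 24 source 3.7654
7 28 load 4.0123

Γ_L=1.000000, Γ_S=0.666667; launch V₁=5·100/600=0.833333
k=0 src: V=0.8333
k=1 load: inc=0.833333, refl=0.833333·1.000000=0.8333; V=0.000000+0.833333+0.833333=1.6667
k=2 src: inc=0.833333, refl=0.833333·0.666667=0.5556; V=0.833333+0.833333+0.555556=2.2222
k=3 load: inc=0.555556, refl=0.555556·1.000000=0.5556; V=1.666667+0.555556+0.555556=2.7778
k=4 src: inc=0.555556, refl=0.555556·0.666667=0.3704; V=2.222222+0.555556+0.370370=3.1481
k=5 load: inc=0.370370, refl=0.370370·1.000000=0.3704; V=2.777778+0.370370+0.370370=3.5185
k=6 src: inc=0.370370, refl=0.370370·0.666667=0.2469; V=3.148148+0.370370+0.246914=3.7654
k=7 load: inc=0.246914, refl=0.246914·1.000000=0.2469; V=3.518519+0.246914+0.246914=4.0123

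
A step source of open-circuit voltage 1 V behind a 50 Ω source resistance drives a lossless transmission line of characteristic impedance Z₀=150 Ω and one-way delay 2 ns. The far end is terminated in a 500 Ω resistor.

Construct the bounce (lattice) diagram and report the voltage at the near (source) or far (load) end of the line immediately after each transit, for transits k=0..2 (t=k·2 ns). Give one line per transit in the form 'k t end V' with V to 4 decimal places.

Γ_L=0.538462, Γ_S=-0.500000; launch V₁=1·150/200=0.750000
k=0 src: V=0.7500
k=1 load: inc=0.750000, refl=0.750000·0.538462=0.4038; V=0.000000+0.750000+0.403846=1.1538
k=2 src: inc=0.403846, refl=0.403846·-0.500000=-0.2019; V=0.750000+0.403846+-0.201923=0.9519

0 0 source 0.7500
1 2 load 1.1538
2 4 source 0.9519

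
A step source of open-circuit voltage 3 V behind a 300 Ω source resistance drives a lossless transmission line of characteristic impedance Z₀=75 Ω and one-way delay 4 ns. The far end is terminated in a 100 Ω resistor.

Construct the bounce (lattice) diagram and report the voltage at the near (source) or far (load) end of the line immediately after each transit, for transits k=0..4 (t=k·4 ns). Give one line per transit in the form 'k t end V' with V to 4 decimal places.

0 0 source 0.6000
1 4 load 0.6857
2 8 source 0.7371
3 12 load 0.7445
4 16 source 0.7489

Γ_L=0.142857, Γ_S=0.600000; launch V₁=3·75/375=0.600000
k=0 src: V=0.6000
k=1 load: inc=0.600000, refl=0.600000·0.142857=0.0857; V=0.000000+0.600000+0.085714=0.6857
k=2 src: inc=0.085714, refl=0.085714·0.600000=0.0514; V=0.600000+0.085714+0.051429=0.7371
k=3 load: inc=0.051429, refl=0.051429·0.142857=0.0073; V=0.685714+0.051429+0.007347=0.7445
k=4 src: inc=0.007347, refl=0.007347·0.600000=0.0044; V=0.737143+0.007347+0.004408=0.7489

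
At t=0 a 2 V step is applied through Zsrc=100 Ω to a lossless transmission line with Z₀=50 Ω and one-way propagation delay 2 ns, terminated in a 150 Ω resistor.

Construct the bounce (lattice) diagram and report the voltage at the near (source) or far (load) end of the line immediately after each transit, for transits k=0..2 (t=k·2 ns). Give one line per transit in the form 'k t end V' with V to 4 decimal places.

Γ_L=0.500000, Γ_S=0.333333; launch V₁=2·50/150=0.666667
k=0 src: V=0.6667
k=1 load: inc=0.666667, refl=0.666667·0.500000=0.3333; V=0.000000+0.666667+0.333333=1.0000
k=2 src: inc=0.333333, refl=0.333333·0.333333=0.1111; V=0.666667+0.333333+0.111111=1.1111

0 0 source 0.6667
1 2 load 1.0000
2 4 source 1.1111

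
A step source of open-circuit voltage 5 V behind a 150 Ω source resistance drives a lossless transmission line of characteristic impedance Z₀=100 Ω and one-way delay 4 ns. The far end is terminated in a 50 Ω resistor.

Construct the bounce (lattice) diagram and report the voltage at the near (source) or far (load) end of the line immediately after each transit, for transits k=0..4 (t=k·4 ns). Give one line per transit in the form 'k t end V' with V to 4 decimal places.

0 0 source 2.0000
1 4 load 1.3333
2 8 source 1.2000
3 12 load 1.2444
4 16 source 1.2533

Γ_L=-0.333333, Γ_S=0.200000; launch V₁=5·100/250=2.000000
k=0 src: V=2.0000
k=1 load: inc=2.000000, refl=2.000000·-0.333333=-0.6667; V=0.000000+2.000000+-0.666667=1.3333
k=2 src: inc=-0.666667, refl=-0.666667·0.200000=-0.1333; V=2.000000+-0.666667+-0.133333=1.2000
k=3 load: inc=-0.133333, refl=-0.133333·-0.333333=0.0444; V=1.333333+-0.133333+0.044444=1.2444
k=4 src: inc=0.044444, refl=0.044444·0.200000=0.0089; V=1.200000+0.044444+0.008889=1.2533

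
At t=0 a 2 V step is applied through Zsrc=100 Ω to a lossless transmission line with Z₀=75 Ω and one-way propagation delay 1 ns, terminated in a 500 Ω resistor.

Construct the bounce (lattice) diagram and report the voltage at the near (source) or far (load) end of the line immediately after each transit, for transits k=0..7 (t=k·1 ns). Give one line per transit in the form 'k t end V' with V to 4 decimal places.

Γ_L=0.739130, Γ_S=0.142857; launch V₁=2·75/175=0.857143
k=0 src: V=0.8571
k=1 load: inc=0.857143, refl=0.857143·0.739130=0.6335; V=0.000000+0.857143+0.633540=1.4907
k=2 src: inc=0.633540, refl=0.633540·0.142857=0.0905; V=0.857143+0.633540+0.090506=1.5812
k=3 load: inc=0.090506, refl=0.090506·0.739130=0.0669; V=1.490683+0.090506+0.066896=1.6481
k=4 src: inc=0.066896, refl=0.066896·0.142857=0.0096; V=1.581189+0.066896+0.009557=1.6576
k=5 load: inc=0.009557, refl=0.009557·0.739130=0.0071; V=1.648085+0.009557+0.007064=1.6647
k=6 src: inc=0.007064, refl=0.007064·0.142857=0.0010; V=1.657641+0.007064+0.001009=1.6657
k=7 load: inc=0.001009, refl=0.001009·0.739130=0.0007; V=1.664705+0.001009+0.000746=1.6665

0 0 source 0.8571
1 1 load 1.4907
2 2 source 1.5812
3 3 load 1.6481
4 4 source 1.6576
5 5 load 1.6647
6 6 source 1.6657
7 7 load 1.6665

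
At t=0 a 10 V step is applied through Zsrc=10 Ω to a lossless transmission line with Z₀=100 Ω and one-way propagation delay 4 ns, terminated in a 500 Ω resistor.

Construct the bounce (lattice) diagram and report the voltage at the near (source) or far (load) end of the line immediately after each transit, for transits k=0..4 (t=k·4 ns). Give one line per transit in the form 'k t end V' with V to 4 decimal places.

Γ_L=0.666667, Γ_S=-0.818182; launch V₁=10·100/110=9.090909
k=0 src: V=9.0909
k=1 load: inc=9.090909, refl=9.090909·0.666667=6.0606; V=0.000000+9.090909+6.060606=15.1515
k=2 src: inc=6.060606, refl=6.060606·-0.818182=-4.9587; V=9.090909+6.060606+-4.958678=10.1928
k=3 load: inc=-4.958678, refl=-4.958678·0.666667=-3.3058; V=15.151515+-4.958678+-3.305785=6.8871
k=4 src: inc=-3.305785, refl=-3.305785·-0.818182=2.7047; V=10.192837+-3.305785+2.704733=9.5918

0 0 source 9.0909
1 4 load 15.1515
2 8 source 10.1928
3 12 load 6.8871
4 16 source 9.5918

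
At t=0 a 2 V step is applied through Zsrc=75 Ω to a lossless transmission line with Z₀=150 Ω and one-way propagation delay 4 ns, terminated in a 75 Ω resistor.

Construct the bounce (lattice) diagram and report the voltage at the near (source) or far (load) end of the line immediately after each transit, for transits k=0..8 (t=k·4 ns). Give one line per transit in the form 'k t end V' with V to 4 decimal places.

Γ_L=-0.333333, Γ_S=-0.333333; launch V₁=2·150/225=1.333333
k=0 src: V=1.3333
k=1 load: inc=1.333333, refl=1.333333·-0.333333=-0.4444; V=0.000000+1.333333+-0.444444=0.8889
k=2 src: inc=-0.444444, refl=-0.444444·-0.333333=0.1481; V=1.333333+-0.444444+0.148148=1.0370
k=3 load: inc=0.148148, refl=0.148148·-0.333333=-0.0494; V=0.888889+0.148148+-0.049383=0.9877
k=4 src: inc=-0.049383, refl=-0.049383·-0.333333=0.0165; V=1.037037+-0.049383+0.016461=1.0041
k=5 load: inc=0.016461, refl=0.016461·-0.333333=-0.0055; V=0.987654+0.016461+-0.005487=0.9986
k=6 src: inc=-0.005487, refl=-0.005487·-0.333333=0.0018; V=1.004115+-0.005487+0.001829=1.0005
k=7 load: inc=0.001829, refl=0.001829·-0.333333=-0.0006; V=0.998628+0.001829+-0.000610=0.9998
k=8 src: inc=-0.000610, refl=-0.000610·-0.333333=0.0002; V=1.000457+-0.000610+0.000203=1.0001

0 0 source 1.3333
1 4 load 0.8889
2 8 source 1.0370
3 12 load 0.9877
4 16 source 1.0041
5 20 load 0.9986
6 24 source 1.0005
7 28 load 0.9998
8 32 source 1.0001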